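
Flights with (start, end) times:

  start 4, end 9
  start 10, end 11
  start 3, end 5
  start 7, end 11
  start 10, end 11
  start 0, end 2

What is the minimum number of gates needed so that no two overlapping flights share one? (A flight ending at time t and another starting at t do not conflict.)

Count concurrent intervals with a sweep; the peak is the room count.
starts: [0, 3, 4, 7, 10, 10]
ends:   [2, 5, 9, 11, 11, 11]
s0→1 e2→0 s3→1 s4→2 e5→1 s7→2 e9→1 s10→2 s10→3  — peak 3.

3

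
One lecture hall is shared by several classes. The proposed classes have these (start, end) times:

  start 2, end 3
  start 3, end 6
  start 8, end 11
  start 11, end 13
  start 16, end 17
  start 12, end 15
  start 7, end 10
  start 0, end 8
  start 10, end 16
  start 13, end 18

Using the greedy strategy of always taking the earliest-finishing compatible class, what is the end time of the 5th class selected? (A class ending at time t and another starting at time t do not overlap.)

Sort by end time and greedily take each interval whose start is ≥ the last chosen end.
By end time: (2,3), (3,6), (0,8), (7,10), (8,11), (11,13), (12,15), (10,16), (16,17), (13,18).
Pick (2,3); next start ≥ 3 → (3,6); next start ≥ 6 → (7,10); next start ≥ 10 → (11,13); next start ≥ 13 → (16,17).
Selected: (2,3) (3,6) (7,10) (11,13) (16,17)

17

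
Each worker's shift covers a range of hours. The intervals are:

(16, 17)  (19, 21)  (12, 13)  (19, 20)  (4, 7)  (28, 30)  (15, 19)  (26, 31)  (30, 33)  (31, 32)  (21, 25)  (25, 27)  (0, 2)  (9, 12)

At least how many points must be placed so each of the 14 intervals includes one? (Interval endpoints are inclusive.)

8

Sorted: [0,2] [4,7] [9,12] [12,13] [16,17] [15,19] [19,20] [19,21] [21,25] [25,27] [28,30] [26,31] [31,32] [30,33]
{[0,2]} hit by 2; {[4,7]} hit by 7; {[9,12],[12,13]} hit by 12; {[16,17],[15,19]} hit by 17; {[19,20],[19,21]} hit by 20; {[21,25],[25,27]} hit by 25; {[28,30],[26,31]} hit by 30; {[31,32],[30,33]} hit by 32.
Points: 2, 7, 12, 17, 20, 25, 30, 32 (8 total).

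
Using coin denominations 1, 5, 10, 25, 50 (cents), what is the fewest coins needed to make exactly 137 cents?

6

137 − 2×50→37 − 1×25→12 − 1×10→2 − 2×1→0
Total coins = 2 + 1 + 1 + 2 = 6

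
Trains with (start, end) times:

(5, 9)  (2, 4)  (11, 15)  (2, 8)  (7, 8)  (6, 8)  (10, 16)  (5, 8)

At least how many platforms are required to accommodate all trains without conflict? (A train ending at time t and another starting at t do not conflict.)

5

starts: [2, 2, 5, 5, 6, 7, 10, 11]
ends:   [4, 8, 8, 8, 8, 9, 15, 16]
s2→1 s2→2 e4→1 s5→2 s5→3 s6→4 s7→5  — peak 5.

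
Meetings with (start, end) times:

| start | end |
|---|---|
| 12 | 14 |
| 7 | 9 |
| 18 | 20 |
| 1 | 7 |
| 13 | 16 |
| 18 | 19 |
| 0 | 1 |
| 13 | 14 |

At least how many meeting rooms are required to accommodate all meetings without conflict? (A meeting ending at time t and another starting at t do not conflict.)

3

The answer is the maximum number of intervals overlapping at any instant.
Events (time:±→running): 0:+→1 1:-→0 1:+→1 7:-→0 7:+→1 9:-→0 12:+→1 13:+→2 13:+→3 … peak 3.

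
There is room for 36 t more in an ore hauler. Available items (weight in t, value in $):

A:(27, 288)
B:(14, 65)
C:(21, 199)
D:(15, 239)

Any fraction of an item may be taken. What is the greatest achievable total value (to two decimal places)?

463.00

Greedy by value/weight ratio, highest first.
Ratios (sorted): D 15.93, A 10.67, C 9.48, B 4.64
take D (15 @ 239); take 21/27 of A → 224.00. Capacity used 36/36.
Total value = 463.00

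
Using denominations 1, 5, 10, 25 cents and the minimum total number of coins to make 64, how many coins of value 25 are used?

2

Greedy: take as many of the largest coin as possible, then repeat with the remainder.
64 = 2×25 + 1×10 + 4×1
Count of 25: 2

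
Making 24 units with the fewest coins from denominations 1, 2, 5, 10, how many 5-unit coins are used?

0

24 − 2×10→4 − 2×2→0
Count of 5: 0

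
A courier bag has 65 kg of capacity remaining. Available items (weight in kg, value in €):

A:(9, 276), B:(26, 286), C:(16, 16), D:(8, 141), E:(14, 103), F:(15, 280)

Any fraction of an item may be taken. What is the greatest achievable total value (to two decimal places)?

Greedy by value/weight ratio, highest first.
Ratios (sorted): A 30.67, F 18.67, D 17.62, B 11.00, E 7.36, C 1.00
take A (9 @ 276); take F (15 @ 280); take D (8 @ 141); take B (26 @ 286); take 7/14 of E → 51.50. Capacity used 65/65.
Total value = 1034.50

1034.50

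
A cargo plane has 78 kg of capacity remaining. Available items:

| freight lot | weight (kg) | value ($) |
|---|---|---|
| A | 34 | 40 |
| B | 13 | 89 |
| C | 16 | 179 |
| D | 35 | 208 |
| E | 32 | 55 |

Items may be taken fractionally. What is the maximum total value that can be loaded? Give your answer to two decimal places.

Sort by value per unit weight and fill in that order.
Ratios (sorted): C 11.19, B 6.85, D 5.94, E 1.72, A 1.18
take C (16 @ 179); take B (13 @ 89); take D (35 @ 208); take 14/32 of E → 24.06. Capacity used 78/78.
Total value = 500.06

500.06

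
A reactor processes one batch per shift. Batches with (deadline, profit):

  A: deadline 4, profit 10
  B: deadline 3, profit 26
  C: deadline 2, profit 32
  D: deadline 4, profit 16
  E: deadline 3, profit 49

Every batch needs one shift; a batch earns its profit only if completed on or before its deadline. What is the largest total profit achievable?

123

Take jobs in profit order; each goes to the latest open slot no later than its deadline.
By profit: E(d3,49), C(d2,32), B(d3,26), D(d4,16), A(d4,10)
E→slot 3; C→slot 2; B→slot 1; D→slot 4; A skipped.
Profit = 26 + 32 + 49 + 16 = 123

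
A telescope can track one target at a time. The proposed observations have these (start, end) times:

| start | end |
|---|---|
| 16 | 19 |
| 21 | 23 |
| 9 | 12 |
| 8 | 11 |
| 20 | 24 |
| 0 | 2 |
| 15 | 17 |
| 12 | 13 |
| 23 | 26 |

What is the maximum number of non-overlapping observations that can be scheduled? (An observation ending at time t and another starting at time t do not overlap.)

Greedy by earliest finish: after sorting by end time, pick each interval compatible with the last pick.
Sorted by end: (0,2)  (8,11)  (9,12)  (12,13)  (15,17)  (16,19)  (21,23)  (20,24)  (23,26)
take (0,2); take (8,11); skip (9,12); take (12,13); take (15,17); skip (16,19); take (21,23); take (23,26).
Selected 6 observations.

6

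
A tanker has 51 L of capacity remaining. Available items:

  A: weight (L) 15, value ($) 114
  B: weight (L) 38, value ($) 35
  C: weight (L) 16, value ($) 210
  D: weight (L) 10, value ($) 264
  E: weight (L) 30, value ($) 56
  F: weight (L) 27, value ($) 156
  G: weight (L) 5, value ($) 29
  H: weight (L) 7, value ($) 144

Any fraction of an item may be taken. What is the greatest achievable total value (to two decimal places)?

749.40

Order: D (264/10=26.40) > H (144/7=20.57) > C (210/16=13.12) > A (114/15=7.60) > G (29/5=5.80) > F (156/27=5.78) > E (56/30=1.87) > B (35/38=0.92)
Fill: take D (10 @ 264) → take H (7 @ 144) → take C (16 @ 210) → take A (15 @ 114) → take 3/5 of G → 17.40; 51/51 used.
Total value = 749.40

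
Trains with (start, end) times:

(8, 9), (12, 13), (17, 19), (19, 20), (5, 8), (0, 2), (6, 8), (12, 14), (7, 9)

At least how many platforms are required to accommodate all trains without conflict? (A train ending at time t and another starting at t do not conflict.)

3

starts: [0, 5, 6, 7, 8, 12, 12, 17, 19]
ends:   [2, 8, 8, 9, 9, 13, 14, 19, 20]
s0→1 e2→0 s5→1 s6→2 s7→3  — peak 3.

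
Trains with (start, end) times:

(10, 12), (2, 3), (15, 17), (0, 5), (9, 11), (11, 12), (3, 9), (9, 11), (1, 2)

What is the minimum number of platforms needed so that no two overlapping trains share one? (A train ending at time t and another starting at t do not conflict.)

Count concurrent intervals with a sweep; the peak is the room count.
Events (time:±→running): 0:+→1 1:+→2 2:-→1 2:+→2 3:-→1 3:+→2 5:-→1 9:-→0 9:+→1 9:+→2 10:+→3 … peak 3.

3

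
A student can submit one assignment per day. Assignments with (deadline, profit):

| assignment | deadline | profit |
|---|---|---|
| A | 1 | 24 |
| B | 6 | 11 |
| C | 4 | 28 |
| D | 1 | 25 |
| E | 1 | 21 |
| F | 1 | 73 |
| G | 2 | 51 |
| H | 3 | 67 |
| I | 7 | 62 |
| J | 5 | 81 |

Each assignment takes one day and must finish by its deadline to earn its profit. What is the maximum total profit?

373

Sort by profit descending; place each in the latest free slot ≤ its deadline.
Profit order: J=81 F=73 H=67 I=62 G=51 C=28 D=25 A=24 E=21 B=11
Assign: J→slot 5, F→slot 1, H→slot 3, I→slot 7, G→slot 2, C→slot 4, D skipped, A skipped, E skipped, B→slot 6.
Slots: [1:F] [2:G] [3:H] [4:C] [5:J] [6:B] [7:I]
Profit = 73 + 51 + 67 + 28 + 81 + 11 + 62 = 373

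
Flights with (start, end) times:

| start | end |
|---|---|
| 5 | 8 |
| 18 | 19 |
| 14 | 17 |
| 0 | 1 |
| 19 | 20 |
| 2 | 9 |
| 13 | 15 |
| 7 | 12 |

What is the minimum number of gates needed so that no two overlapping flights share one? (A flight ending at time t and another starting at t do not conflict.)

3

The answer is the maximum number of intervals overlapping at any instant.
Events (time:±→running): 0:+→1 1:-→0 2:+→1 5:+→2 7:+→3 … peak 3.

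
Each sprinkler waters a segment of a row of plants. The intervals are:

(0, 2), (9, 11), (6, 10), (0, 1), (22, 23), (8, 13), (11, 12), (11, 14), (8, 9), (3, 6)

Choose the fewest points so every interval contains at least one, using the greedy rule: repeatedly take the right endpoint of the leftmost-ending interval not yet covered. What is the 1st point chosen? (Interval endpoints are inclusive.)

Sorted: [0,1] [0,2] [3,6] [8,9] [6,10] [9,11] [11,12] [8,13] [11,14] [22,23]
{[0,1],[0,2]} hit by 1; {[3,6]} hit by 6; {[8,9],[6,10],[9,11]} hit by 9; {[11,12],[8,13],[11,14]} hit by 12; {[22,23]} hit by 23.
Points: 1, 6, 9, 12, 23 (5 total).

1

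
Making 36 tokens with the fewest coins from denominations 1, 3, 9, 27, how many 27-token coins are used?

1

36 − 1×27→9 − 1×9→0
Count of 27: 1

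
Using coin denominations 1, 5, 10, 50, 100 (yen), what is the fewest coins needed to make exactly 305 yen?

4

305 = 3×100 + 1×5
Total coins = 3 + 1 = 4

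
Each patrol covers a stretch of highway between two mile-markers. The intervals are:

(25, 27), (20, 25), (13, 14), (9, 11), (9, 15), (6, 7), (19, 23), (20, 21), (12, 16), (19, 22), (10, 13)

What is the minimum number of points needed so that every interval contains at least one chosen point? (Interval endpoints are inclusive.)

By right end: [6,7]  [9,11]  [10,13]  [13,14]  [9,15]  [12,16]  [20,21]  [19,22]  [19,23]  [20,25]  [25,27]
[6,7] uncovered → point at 7; [9,11] uncovered → point at 11; [13,14] uncovered → point at 14; [20,21] uncovered → point at 21; [25,27] uncovered → point at 27.
Points: 7, 11, 14, 21, 27 (5 total).

5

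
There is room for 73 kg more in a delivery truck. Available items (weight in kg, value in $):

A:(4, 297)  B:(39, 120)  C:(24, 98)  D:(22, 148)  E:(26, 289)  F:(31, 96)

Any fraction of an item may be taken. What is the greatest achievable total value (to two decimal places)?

Ratios (sorted): A 74.25, E 11.12, D 6.73, C 4.08, F 3.10, B 3.08
take A (4 @ 297); take E (26 @ 289); take D (22 @ 148); take 21/24 of C → 85.75. Capacity used 73/73.
Total value = 819.75

819.75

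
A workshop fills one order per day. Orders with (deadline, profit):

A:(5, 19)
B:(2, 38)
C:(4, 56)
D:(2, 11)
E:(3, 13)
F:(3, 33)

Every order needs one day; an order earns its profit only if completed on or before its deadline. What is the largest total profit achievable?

Take jobs in profit order; each goes to the latest open slot no later than its deadline.
Profit order: C=56 B=38 F=33 A=19 E=13 D=11
Assign: C→slot 4, B→slot 2, F→slot 3, A→slot 5, E→slot 1, D skipped.
Slots: [1:E] [2:B] [3:F] [4:C] [5:A]
Profit = 13 + 38 + 33 + 56 + 19 = 159

159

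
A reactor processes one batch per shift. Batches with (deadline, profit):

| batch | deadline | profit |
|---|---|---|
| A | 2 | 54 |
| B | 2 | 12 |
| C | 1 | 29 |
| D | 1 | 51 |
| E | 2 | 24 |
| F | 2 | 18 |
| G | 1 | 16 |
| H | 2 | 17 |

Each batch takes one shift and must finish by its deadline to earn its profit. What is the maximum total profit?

105

By profit: A(d2,54), D(d1,51), C(d1,29), E(d2,24), F(d2,18), H(d2,17), G(d1,16), B(d2,12)
A→slot 2; D→slot 1; C skipped; E skipped; F skipped; H skipped; G skipped; B skipped.
Profit = 51 + 54 = 105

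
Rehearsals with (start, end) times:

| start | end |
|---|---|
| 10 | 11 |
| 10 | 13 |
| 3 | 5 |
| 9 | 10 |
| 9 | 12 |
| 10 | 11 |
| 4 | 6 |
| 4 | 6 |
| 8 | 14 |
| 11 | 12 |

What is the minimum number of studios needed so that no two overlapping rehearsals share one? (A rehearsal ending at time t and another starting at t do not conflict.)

The answer is the maximum number of intervals overlapping at any instant.
starts: [3, 4, 4, 8, 9, 9, 10, 10, 10, 11]
ends:   [5, 6, 6, 10, 11, 11, 12, 12, 13, 14]
s3→1 s4→2 s4→3 e5→2 e6→1 e6→0 s8→1 s9→2 s9→3 e10→2 s10→3 s10→4 s10→5  — peak 5.

5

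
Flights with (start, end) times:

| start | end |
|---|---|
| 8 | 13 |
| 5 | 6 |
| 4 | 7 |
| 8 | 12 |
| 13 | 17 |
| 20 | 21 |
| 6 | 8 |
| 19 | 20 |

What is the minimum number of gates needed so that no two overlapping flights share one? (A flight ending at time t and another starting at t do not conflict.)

starts: [4, 5, 6, 8, 8, 13, 19, 20]
ends:   [6, 7, 8, 12, 13, 17, 20, 21]
s4→1 s5→2  — peak 2.

2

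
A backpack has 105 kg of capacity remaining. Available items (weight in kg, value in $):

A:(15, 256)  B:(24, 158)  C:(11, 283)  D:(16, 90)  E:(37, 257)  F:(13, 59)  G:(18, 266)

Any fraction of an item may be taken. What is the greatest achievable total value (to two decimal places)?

Order: C (283/11=25.73) > A (256/15=17.07) > G (266/18=14.78) > E (257/37=6.95) > B (158/24=6.58) > D (90/16=5.62) > F (59/13=4.54)
Fill: take C (11 @ 283) → take A (15 @ 256) → take G (18 @ 266) → take E (37 @ 257) → take B (24 @ 158); 105/105 used.
Total value = 1220.00

1220.00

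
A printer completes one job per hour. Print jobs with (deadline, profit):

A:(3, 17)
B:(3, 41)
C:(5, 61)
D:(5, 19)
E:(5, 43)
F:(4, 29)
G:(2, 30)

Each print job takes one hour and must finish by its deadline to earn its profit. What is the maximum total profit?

Profit order: C=61 E=43 B=41 G=30 F=29 D=19 A=17
Assign: C→slot 5, E→slot 4, B→slot 3, G→slot 2, F→slot 1, D skipped, A skipped.
Slots: [1:F] [2:G] [3:B] [4:E] [5:C]
Profit = 29 + 30 + 41 + 43 + 61 = 204

204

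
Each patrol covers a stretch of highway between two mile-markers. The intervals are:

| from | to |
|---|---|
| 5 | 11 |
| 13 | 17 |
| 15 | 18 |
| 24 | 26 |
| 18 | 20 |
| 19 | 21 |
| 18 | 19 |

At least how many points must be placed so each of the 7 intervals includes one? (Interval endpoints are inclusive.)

4

Sorted: [5,11] [13,17] [15,18] [18,19] [18,20] [19,21] [24,26]
{[5,11]} hit by 11; {[13,17],[15,18]} hit by 17; {[18,19],[18,20],[19,21]} hit by 19; {[24,26]} hit by 26.
Points: 11, 17, 19, 26 (4 total).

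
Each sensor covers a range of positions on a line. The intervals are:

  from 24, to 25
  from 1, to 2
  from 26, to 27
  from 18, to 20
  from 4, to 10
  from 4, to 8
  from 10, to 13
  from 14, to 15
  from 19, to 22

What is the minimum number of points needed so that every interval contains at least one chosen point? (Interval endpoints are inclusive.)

Sorted: [1,2] [4,8] [4,10] [10,13] [14,15] [18,20] [19,22] [24,25] [26,27]
{[1,2]} hit by 2; {[4,8],[4,10]} hit by 8; {[10,13]} hit by 13; {[14,15]} hit by 15; {[18,20],[19,22]} hit by 20; {[24,25]} hit by 25; {[26,27]} hit by 27.
Points: 2, 8, 13, 15, 20, 25, 27 (7 total).

7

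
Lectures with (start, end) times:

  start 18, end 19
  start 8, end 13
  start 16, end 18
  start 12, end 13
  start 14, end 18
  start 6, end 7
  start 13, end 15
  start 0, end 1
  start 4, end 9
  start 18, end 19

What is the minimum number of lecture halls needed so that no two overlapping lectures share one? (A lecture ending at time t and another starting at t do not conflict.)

2

Events (time:±→running): 0:+→1 1:-→0 4:+→1 6:+→2 … peak 2.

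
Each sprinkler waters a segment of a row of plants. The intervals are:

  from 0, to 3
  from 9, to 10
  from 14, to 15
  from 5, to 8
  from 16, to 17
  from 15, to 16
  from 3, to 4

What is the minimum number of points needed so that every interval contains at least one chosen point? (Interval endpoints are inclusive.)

Sorted: [0,3] [3,4] [5,8] [9,10] [14,15] [15,16] [16,17]
{[0,3],[3,4]} hit by 3; {[5,8]} hit by 8; {[9,10]} hit by 10; {[14,15],[15,16]} hit by 15; {[16,17]} hit by 17.
Points: 3, 8, 10, 15, 17 (5 total).

5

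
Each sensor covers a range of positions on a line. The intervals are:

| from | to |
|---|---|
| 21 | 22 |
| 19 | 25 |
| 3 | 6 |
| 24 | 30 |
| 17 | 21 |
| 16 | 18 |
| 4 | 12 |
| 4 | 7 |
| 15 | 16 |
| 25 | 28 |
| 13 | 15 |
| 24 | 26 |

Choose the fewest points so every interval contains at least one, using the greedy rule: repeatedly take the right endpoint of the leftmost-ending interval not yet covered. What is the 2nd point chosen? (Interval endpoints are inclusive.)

Sort by right endpoint; whenever an interval is uncovered, place a point at its right end.
Sorted: [3,6] [4,7] [4,12] [13,15] [15,16] [16,18] [17,21] [21,22] [19,25] [24,26] [25,28] [24,30]
{[3,6],[4,7],[4,12]} hit by 6; {[13,15],[15,16]} hit by 15; {[16,18],[17,21]} hit by 18; {[21,22],[19,25]} hit by 22; {[24,26],[25,28],[24,30]} hit by 26.
Points: 6, 15, 18, 22, 26 (5 total).

15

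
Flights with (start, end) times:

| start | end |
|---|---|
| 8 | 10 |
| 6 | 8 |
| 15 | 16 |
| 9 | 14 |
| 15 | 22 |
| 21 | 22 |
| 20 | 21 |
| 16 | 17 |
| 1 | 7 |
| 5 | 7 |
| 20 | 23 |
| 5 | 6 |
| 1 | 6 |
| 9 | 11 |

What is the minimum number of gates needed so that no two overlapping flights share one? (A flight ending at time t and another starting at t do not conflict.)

The answer is the maximum number of intervals overlapping at any instant.
starts: [1, 1, 5, 5, 6, 8, 9, 9, 15, 15, 16, 20, 20, 21]
ends:   [6, 6, 7, 7, 8, 10, 11, 14, 16, 17, 21, 22, 22, 23]
s1→1 s1→2 s5→3 s5→4  — peak 4.

4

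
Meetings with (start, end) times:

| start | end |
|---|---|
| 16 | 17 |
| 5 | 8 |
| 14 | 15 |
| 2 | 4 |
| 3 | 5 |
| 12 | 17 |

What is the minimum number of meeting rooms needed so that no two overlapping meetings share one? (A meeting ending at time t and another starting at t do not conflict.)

2

The answer is the maximum number of intervals overlapping at any instant.
Events (time:±→running): 2:+→1 3:+→2 … peak 2.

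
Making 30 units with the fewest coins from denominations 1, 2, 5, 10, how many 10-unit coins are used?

30 − 3×10→0
Count of 10: 3

3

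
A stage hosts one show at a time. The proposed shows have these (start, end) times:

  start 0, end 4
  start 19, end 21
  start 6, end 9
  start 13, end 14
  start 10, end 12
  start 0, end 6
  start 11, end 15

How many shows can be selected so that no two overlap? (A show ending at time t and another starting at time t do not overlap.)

Sorted by end: (0,4)  (0,6)  (6,9)  (10,12)  (13,14)  (11,15)  (19,21)
take (0,4); skip (0,6); take (6,9); take (10,12); take (13,14); skip (11,15); take (19,21).
Selected 5 shows.

5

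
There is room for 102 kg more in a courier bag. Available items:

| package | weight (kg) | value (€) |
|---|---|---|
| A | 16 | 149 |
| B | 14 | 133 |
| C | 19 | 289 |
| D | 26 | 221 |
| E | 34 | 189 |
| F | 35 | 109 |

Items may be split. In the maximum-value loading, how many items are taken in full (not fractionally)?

Ratios (sorted): C 15.21, B 9.50, A 9.31, D 8.50, E 5.56, F 3.11
take C (19 @ 289); take B (14 @ 133); take A (16 @ 149); take D (26 @ 221); take 27/34 of E → 150.09. Capacity used 102/102.
4 item(s) taken whole; one partial (take 27/34 of E).

4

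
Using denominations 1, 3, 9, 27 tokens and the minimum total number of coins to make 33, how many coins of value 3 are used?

33 = 1×27 + 2×3
Count of 3: 2

2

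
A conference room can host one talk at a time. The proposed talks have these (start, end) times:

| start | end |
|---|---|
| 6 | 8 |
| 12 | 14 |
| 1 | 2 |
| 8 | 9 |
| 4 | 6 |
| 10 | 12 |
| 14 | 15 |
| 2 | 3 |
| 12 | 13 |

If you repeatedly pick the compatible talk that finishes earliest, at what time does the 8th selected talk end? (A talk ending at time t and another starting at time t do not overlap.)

15

By end time: (1,2), (2,3), (4,6), (6,8), (8,9), (10,12), (12,13), (12,14), (14,15).
Pick (1,2); next start ≥ 2 → (2,3); next start ≥ 3 → (4,6); next start ≥ 6 → (6,8); next start ≥ 8 → (8,9); next start ≥ 9 → (10,12); next start ≥ 12 → (12,13); next start ≥ 13 → (14,15).
Selected: (1,2) (2,3) (4,6) (6,8) (8,9) (10,12) (12,13) (14,15)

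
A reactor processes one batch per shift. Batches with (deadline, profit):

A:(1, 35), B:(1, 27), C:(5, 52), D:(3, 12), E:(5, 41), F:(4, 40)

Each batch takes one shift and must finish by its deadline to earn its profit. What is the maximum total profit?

180

Profit order: C=52 E=41 F=40 A=35 B=27 D=12
Assign: C→slot 5, E→slot 4, F→slot 3, A→slot 1, B skipped, D→slot 2.
Slots: [1:A] [2:D] [3:F] [4:E] [5:C]
Profit = 35 + 12 + 40 + 41 + 52 = 180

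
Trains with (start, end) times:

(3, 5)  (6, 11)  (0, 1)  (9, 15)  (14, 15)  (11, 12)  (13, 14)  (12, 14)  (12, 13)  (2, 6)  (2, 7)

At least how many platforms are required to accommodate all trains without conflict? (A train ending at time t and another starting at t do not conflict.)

Count concurrent intervals with a sweep; the peak is the room count.
Events (time:±→running): 0:+→1 1:-→0 2:+→1 2:+→2 3:+→3 … peak 3.

3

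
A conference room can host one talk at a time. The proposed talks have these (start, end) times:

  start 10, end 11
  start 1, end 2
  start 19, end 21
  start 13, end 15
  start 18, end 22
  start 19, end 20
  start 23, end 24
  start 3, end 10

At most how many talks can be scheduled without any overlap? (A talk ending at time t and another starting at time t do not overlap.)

Order by finish time; keep every interval that doesn't clash with the previous kept one.
By end time: (1,2), (3,10), (10,11), (13,15), (19,20), (19,21), (18,22), (23,24).
Pick (1,2); next start ≥ 2 → (3,10); next start ≥ 10 → (10,11); next start ≥ 11 → (13,15); next start ≥ 15 → (19,20); next start ≥ 20 → (23,24).
Selected 6 talks.

6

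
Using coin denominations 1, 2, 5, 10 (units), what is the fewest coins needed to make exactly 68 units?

9

Use the largest denomination that fits, subtract, and repeat.
68 = 6×10 + 1×5 + 1×2 + 1×1
Total coins = 6 + 1 + 1 + 1 = 9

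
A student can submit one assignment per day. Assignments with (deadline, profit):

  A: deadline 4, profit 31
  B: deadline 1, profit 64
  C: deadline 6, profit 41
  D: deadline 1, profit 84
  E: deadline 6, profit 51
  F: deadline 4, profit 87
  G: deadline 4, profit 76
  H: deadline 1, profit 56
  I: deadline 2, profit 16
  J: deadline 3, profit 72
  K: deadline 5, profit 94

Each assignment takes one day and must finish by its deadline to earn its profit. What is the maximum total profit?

Profit order: K=94 F=87 D=84 G=76 J=72 B=64 H=56 E=51 C=41 A=31 I=16
Assign: K→slot 5, F→slot 4, D→slot 1, G→slot 3, J→slot 2, B skipped, H skipped, E→slot 6, C skipped, A skipped, I skipped.
Slots: [1:D] [2:J] [3:G] [4:F] [5:K] [6:E]
Profit = 84 + 72 + 76 + 87 + 94 + 51 = 464

464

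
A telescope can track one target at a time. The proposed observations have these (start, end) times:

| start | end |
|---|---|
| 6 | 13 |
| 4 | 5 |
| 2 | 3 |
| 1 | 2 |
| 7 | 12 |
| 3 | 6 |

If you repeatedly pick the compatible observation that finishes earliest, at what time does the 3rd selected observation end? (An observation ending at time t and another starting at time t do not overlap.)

Sorted by end: (1,2)  (2,3)  (4,5)  (3,6)  (7,12)  (6,13)
take (1,2); take (2,3); take (4,5); take (7,12).
Selected: (1,2) (2,3) (4,5) (7,12)

5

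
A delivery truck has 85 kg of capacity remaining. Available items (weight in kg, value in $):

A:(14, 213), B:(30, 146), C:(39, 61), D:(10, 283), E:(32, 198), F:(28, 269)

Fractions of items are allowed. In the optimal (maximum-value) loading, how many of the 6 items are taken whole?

4

Greedy by value/weight ratio, highest first.
Ratios (sorted): D 28.30, A 15.21, F 9.61, E 6.19, B 4.87, C 1.56
take D (10 @ 283); take A (14 @ 213); take F (28 @ 269); take E (32 @ 198); take 1/30 of B → 4.87. Capacity used 85/85.
4 item(s) taken whole; one partial (take 1/30 of B).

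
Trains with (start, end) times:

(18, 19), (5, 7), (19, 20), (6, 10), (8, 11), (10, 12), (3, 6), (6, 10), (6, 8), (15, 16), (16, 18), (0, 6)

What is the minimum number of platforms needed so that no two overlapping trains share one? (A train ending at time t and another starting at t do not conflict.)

Count concurrent intervals with a sweep; the peak is the room count.
Events (time:±→running): 0:+→1 3:+→2 5:+→3 6:-→2 6:-→1 6:+→2 6:+→3 6:+→4 … peak 4.

4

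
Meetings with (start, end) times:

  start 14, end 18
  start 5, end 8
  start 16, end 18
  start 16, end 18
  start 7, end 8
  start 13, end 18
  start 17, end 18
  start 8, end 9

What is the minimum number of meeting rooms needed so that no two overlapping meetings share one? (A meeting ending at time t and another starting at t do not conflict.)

5

Count concurrent intervals with a sweep; the peak is the room count.
starts: [5, 7, 8, 13, 14, 16, 16, 17]
ends:   [8, 8, 9, 18, 18, 18, 18, 18]
s5→1 s7→2 e8→1 e8→0 s8→1 e9→0 s13→1 s14→2 s16→3 s16→4 s17→5  — peak 5.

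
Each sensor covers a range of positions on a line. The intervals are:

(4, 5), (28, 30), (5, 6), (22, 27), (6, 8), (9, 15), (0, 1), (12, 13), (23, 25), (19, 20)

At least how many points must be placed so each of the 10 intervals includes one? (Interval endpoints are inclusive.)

Process intervals by earliest right end; each time one isn't hit yet, stab at its right endpoint.
Sorted: [0,1] [4,5] [5,6] [6,8] [12,13] [9,15] [19,20] [23,25] [22,27] [28,30]
{[0,1]} hit by 1; {[4,5],[5,6]} hit by 5; {[6,8]} hit by 8; {[12,13],[9,15]} hit by 13; {[19,20]} hit by 20; {[23,25],[22,27]} hit by 25; {[28,30]} hit by 30.
Points: 1, 5, 8, 13, 20, 25, 30 (7 total).

7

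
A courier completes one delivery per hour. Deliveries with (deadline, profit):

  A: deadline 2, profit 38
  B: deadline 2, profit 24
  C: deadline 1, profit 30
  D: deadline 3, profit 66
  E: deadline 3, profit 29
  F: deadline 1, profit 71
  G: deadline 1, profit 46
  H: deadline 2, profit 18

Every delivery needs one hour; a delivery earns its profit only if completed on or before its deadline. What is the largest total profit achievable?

Take jobs in profit order; each goes to the latest open slot no later than its deadline.
By profit: F(d1,71), D(d3,66), G(d1,46), A(d2,38), C(d1,30), E(d3,29), B(d2,24), H(d2,18)
F→slot 1; D→slot 3; G skipped; A→slot 2; C skipped; E skipped; B skipped; H skipped.
Profit = 71 + 38 + 66 = 175

175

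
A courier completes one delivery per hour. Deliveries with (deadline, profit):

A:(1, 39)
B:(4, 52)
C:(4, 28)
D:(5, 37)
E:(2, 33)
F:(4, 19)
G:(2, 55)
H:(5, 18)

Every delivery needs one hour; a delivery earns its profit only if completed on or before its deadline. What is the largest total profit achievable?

Take jobs in profit order; each goes to the latest open slot no later than its deadline.
By profit: G(d2,55), B(d4,52), A(d1,39), D(d5,37), E(d2,33), C(d4,28), F(d4,19), H(d5,18)
G→slot 2; B→slot 4; A→slot 1; D→slot 5; E skipped; C→slot 3; F skipped; H skipped.
Profit = 39 + 55 + 28 + 52 + 37 = 211

211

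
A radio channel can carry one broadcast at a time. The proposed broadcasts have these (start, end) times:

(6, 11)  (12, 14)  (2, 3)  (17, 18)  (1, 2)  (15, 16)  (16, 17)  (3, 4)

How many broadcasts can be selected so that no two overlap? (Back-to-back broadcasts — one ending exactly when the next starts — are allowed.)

8

Sort by end time and greedily take each interval whose start is ≥ the last chosen end.
By end time: (1,2), (2,3), (3,4), (6,11), (12,14), (15,16), (16,17), (17,18).
Pick (1,2); next start ≥ 2 → (2,3); next start ≥ 3 → (3,4); next start ≥ 4 → (6,11); next start ≥ 11 → (12,14); next start ≥ 14 → (15,16); next start ≥ 16 → (16,17); next start ≥ 17 → (17,18).
Selected 8 broadcasts.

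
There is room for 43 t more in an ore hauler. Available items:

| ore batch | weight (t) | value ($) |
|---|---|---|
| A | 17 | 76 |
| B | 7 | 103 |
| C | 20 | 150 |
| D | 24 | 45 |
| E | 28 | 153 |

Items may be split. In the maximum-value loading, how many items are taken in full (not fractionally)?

Order: B (103/7=14.71) > C (150/20=7.50) > E (153/28=5.46) > A (76/17=4.47) > D (45/24=1.88)
Fill: take B (7 @ 103) → take C (20 @ 150) → take 16/28 of E → 87.43; 43/43 used.
2 item(s) taken whole; one partial (take 16/28 of E).

2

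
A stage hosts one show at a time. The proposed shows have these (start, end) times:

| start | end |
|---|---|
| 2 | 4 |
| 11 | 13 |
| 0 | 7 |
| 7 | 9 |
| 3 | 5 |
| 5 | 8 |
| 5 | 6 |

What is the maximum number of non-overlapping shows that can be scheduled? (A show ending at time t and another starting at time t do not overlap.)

4

Greedy by earliest finish: after sorting by end time, pick each interval compatible with the last pick.
Sorted by end: (2,4)  (3,5)  (5,6)  (0,7)  (5,8)  (7,9)  (11,13)
take (2,4); take (5,6); skip (0,7); skip (5,8); take (7,9); take (11,13).
Selected 4 shows.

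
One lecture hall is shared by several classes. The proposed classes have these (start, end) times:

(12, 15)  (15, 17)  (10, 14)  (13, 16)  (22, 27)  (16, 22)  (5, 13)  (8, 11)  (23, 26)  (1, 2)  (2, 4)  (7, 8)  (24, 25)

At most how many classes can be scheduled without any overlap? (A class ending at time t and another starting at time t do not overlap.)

Sort by end time and greedily take each interval whose start is ≥ the last chosen end.
Sorted by end: (1,2)  (2,4)  (7,8)  (8,11)  (5,13)  (10,14)  (12,15)  (13,16)  (15,17)  (16,22)  (24,25)  (23,26)  (22,27)
take (1,2); take (2,4); take (7,8); take (8,11); take (12,15); take (15,17); skip (16,22); take (24,25); skip (23,26).
Selected 7 classes.

7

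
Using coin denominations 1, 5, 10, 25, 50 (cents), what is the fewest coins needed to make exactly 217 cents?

8

217 − 4×50→17 − 1×10→7 − 1×5→2 − 2×1→0
Total coins = 4 + 1 + 1 + 2 = 8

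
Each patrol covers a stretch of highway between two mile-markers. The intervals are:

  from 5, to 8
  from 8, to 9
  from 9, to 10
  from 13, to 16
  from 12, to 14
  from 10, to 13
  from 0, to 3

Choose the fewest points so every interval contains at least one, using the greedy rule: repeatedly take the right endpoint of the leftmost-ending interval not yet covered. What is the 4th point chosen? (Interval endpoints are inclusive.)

14

Sorted: [0,3] [5,8] [8,9] [9,10] [10,13] [12,14] [13,16]
{[0,3]} hit by 3; {[5,8],[8,9]} hit by 8; {[9,10],[10,13]} hit by 10; {[12,14],[13,16]} hit by 14.
Points: 3, 8, 10, 14 (4 total).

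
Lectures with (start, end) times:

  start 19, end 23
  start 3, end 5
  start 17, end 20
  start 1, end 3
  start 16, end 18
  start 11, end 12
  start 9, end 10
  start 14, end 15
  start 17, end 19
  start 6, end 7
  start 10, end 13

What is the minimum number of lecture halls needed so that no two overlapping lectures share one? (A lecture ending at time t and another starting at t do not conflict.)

Count concurrent intervals with a sweep; the peak is the room count.
starts: [1, 3, 6, 9, 10, 11, 14, 16, 17, 17, 19]
ends:   [3, 5, 7, 10, 12, 13, 15, 18, 19, 20, 23]
s1→1 e3→0 s3→1 e5→0 s6→1 e7→0 s9→1 e10→0 s10→1 s11→2 e12→1 e13→0 s14→1 e15→0 s16→1 s17→2 s17→3  — peak 3.

3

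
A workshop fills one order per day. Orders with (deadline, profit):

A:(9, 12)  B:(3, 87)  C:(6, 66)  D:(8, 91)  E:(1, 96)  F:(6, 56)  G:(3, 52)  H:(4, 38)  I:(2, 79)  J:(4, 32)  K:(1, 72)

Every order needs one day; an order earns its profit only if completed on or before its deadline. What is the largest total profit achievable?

525

Take jobs in profit order; each goes to the latest open slot no later than its deadline.
Profit order: E=96 D=91 B=87 I=79 K=72 C=66 F=56 G=52 H=38 J=32 A=12
Assign: E→slot 1, D→slot 8, B→slot 3, I→slot 2, K skipped, C→slot 6, F→slot 5, G skipped, H→slot 4, J skipped, A→slot 9.
Slots: [1:E] [2:I] [3:B] [4:H] [5:F] [6:C] [8:D] [9:A]
Profit = 96 + 79 + 87 + 38 + 56 + 66 + 91 + 12 = 525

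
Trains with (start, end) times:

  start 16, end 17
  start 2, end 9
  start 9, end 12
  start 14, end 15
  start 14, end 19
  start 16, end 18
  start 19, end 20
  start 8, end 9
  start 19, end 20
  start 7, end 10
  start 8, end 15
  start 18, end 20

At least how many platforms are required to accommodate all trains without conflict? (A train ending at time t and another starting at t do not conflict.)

4

The answer is the maximum number of intervals overlapping at any instant.
starts: [2, 7, 8, 8, 9, 14, 14, 16, 16, 18, 19, 19]
ends:   [9, 9, 10, 12, 15, 15, 17, 18, 19, 20, 20, 20]
s2→1 s7→2 s8→3 s8→4  — peak 4.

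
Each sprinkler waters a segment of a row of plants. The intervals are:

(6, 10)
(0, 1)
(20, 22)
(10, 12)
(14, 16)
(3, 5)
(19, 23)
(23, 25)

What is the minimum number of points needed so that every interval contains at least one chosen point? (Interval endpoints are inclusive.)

6

Sorted: [0,1] [3,5] [6,10] [10,12] [14,16] [20,22] [19,23] [23,25]
{[0,1]} hit by 1; {[3,5]} hit by 5; {[6,10],[10,12]} hit by 10; {[14,16]} hit by 16; {[20,22],[19,23]} hit by 22; {[23,25]} hit by 25.
Points: 1, 5, 10, 16, 22, 25 (6 total).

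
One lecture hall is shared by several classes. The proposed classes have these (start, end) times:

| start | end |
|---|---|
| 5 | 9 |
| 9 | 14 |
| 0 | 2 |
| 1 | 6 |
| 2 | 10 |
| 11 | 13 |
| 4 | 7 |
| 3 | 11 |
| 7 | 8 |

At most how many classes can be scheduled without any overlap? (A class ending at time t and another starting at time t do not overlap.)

By end time: (0,2), (1,6), (4,7), (7,8), (5,9), (2,10), (3,11), (11,13), (9,14).
Pick (0,2); next start ≥ 2 → (4,7); next start ≥ 7 → (7,8); next start ≥ 8 → (11,13).
Selected 4 classes.

4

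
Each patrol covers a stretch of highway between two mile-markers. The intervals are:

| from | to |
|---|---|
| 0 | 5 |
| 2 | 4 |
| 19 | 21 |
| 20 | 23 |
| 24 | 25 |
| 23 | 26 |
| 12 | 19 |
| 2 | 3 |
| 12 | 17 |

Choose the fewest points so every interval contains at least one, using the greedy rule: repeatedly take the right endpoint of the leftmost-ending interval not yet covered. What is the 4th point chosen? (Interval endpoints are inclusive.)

Sort by right endpoint; whenever an interval is uncovered, place a point at its right end.
Sorted: [2,3] [2,4] [0,5] [12,17] [12,19] [19,21] [20,23] [24,25] [23,26]
{[2,3],[2,4],[0,5]} hit by 3; {[12,17],[12,19]} hit by 17; {[19,21],[20,23]} hit by 21; {[24,25],[23,26]} hit by 25.
Points: 3, 17, 21, 25 (4 total).

25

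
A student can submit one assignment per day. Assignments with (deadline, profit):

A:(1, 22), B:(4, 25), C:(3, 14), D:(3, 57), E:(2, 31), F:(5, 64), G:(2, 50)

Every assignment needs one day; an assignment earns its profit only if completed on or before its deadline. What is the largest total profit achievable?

227

Profit order: F=64 D=57 G=50 E=31 B=25 A=22 C=14
Assign: F→slot 5, D→slot 3, G→slot 2, E→slot 1, B→slot 4, A skipped, C skipped.
Slots: [1:E] [2:G] [3:D] [4:B] [5:F]
Profit = 31 + 50 + 57 + 25 + 64 = 227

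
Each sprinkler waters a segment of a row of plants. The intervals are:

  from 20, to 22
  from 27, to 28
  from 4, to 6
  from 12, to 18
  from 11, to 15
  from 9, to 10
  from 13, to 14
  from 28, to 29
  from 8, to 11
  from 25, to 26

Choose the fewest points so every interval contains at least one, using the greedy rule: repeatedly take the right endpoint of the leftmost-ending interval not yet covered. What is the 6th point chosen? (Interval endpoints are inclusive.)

Sort by right endpoint; whenever an interval is uncovered, place a point at its right end.
By right end: [4,6]  [9,10]  [8,11]  [13,14]  [11,15]  [12,18]  [20,22]  [25,26]  [27,28]  [28,29]
[4,6] uncovered → point at 6; [9,10] uncovered → point at 10; [13,14] uncovered → point at 14; [20,22] uncovered → point at 22; [25,26] uncovered → point at 26; [27,28] uncovered → point at 28.
Points: 6, 10, 14, 22, 26, 28 (6 total).

28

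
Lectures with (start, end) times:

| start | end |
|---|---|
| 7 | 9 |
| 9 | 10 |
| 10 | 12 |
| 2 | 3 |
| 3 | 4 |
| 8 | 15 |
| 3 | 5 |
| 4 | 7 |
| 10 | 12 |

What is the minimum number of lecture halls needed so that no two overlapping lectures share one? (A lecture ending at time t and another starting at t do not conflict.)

Events (time:±→running): 2:+→1 3:-→0 3:+→1 3:+→2 4:-→1 4:+→2 5:-→1 7:-→0 7:+→1 8:+→2 9:-→1 9:+→2 10:-→1 10:+→2 10:+→3 … peak 3.

3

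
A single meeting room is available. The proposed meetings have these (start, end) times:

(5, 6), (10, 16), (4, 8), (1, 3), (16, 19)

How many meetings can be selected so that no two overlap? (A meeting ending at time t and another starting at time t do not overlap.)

By end time: (1,3), (5,6), (4,8), (10,16), (16,19).
Pick (1,3); next start ≥ 3 → (5,6); next start ≥ 6 → (10,16); next start ≥ 16 → (16,19).
Selected 4 meetings.

4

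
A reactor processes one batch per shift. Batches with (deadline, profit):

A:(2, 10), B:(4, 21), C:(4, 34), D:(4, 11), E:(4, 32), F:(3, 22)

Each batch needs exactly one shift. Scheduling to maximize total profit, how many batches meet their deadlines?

Take jobs in profit order; each goes to the latest open slot no later than its deadline.
Profit order: C=34 E=32 F=22 B=21 D=11 A=10
Assign: C→slot 4, E→slot 3, F→slot 2, B→slot 1, D skipped, A skipped.
Slots: [1:B] [2:F] [3:E] [4:C]
4 of 6 scheduled.

4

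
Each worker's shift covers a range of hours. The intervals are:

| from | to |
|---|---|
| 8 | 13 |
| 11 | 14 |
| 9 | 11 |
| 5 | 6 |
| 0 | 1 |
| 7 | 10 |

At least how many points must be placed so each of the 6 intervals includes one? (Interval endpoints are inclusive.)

Sorted: [0,1] [5,6] [7,10] [9,11] [8,13] [11,14]
{[0,1]} hit by 1; {[5,6]} hit by 6; {[7,10],[9,11],[8,13]} hit by 10; {[11,14]} hit by 14.
Points: 1, 6, 10, 14 (4 total).

4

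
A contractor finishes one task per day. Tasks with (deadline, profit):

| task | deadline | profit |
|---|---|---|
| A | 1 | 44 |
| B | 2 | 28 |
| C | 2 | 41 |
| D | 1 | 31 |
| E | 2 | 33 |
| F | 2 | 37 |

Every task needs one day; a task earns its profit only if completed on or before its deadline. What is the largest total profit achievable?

Profit order: A=44 C=41 F=37 E=33 D=31 B=28
Assign: A→slot 1, C→slot 2, F skipped, E skipped, D skipped, B skipped.
Slots: [1:A] [2:C]
Profit = 44 + 41 = 85

85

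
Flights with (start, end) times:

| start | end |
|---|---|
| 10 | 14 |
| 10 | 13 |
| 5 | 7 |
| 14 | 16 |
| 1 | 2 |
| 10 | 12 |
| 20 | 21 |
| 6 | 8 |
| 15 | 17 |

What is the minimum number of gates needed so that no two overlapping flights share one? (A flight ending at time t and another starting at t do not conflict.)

3

The answer is the maximum number of intervals overlapping at any instant.
Events (time:±→running): 1:+→1 2:-→0 5:+→1 6:+→2 7:-→1 8:-→0 10:+→1 10:+→2 10:+→3 … peak 3.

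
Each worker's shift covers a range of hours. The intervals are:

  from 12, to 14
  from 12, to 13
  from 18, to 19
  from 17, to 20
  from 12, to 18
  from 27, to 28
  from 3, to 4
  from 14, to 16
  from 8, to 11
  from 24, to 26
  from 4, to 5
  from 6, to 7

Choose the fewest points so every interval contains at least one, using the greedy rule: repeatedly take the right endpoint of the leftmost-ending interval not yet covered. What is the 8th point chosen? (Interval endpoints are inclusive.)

Sort by right endpoint; whenever an interval is uncovered, place a point at its right end.
By right end: [3,4]  [4,5]  [6,7]  [8,11]  [12,13]  [12,14]  [14,16]  [12,18]  [18,19]  [17,20]  [24,26]  [27,28]
[3,4] uncovered → point at 4; [6,7] uncovered → point at 7; [8,11] uncovered → point at 11; [12,13] uncovered → point at 13; [14,16] uncovered → point at 16; [18,19] uncovered → point at 19; [24,26] uncovered → point at 26; [27,28] uncovered → point at 28.
Points: 4, 7, 11, 13, 16, 19, 26, 28 (8 total).

28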